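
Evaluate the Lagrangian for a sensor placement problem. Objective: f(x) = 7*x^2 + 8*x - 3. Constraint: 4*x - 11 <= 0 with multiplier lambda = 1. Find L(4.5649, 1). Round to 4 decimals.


Step 1: Evaluate f(x).
f(4.5649) = 7*4.5649^2 + 8*4.5649 - 3 = 179.3874
Step 2: Evaluate g(x).
g(4.5649) = 4*4.5649 - 11 = 7.2596
Step 3: Compute Lagrangian.
L = 179.3874 + 1*7.2596 = 186.647


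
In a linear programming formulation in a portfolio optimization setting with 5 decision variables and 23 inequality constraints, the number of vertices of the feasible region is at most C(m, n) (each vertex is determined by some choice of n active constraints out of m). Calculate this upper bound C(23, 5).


Each vertex corresponds to some choice of n active constraints out of m, so the number of vertices is at most C(m, n) = m! / (n!(m-n)!).
m = 23, n = 5
Numerator: 23 * 22 * 21 * 20 * 19
Denominator: 5! = 120
C(23, 5) = 33649


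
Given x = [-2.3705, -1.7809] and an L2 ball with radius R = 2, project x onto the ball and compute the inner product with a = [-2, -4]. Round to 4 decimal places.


Step 1: Compute ||x|| (intermediates to 6 decimals).
||x|| = sqrt((-2.3705)^2 + (-1.7809)^2) = 2.964941
Step 2: Project.
Since ||x|| > R, scale = R/||x|| = 2/2.964941 = 0.67455, proj(x) = scale * x
proj(x) = [-1.599021, -1.201306]
Step 3: Dot product.
a^T * proj(x) = -2*(-1.599021) - 4*(-1.201306) = 8.0033


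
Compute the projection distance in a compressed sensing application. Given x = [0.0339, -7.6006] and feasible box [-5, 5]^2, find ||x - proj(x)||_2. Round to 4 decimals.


Project each component onto [-5, 5].
clip(0.0339) = 0.0339, clip(-7.6006) = -5.0
Projection = [0.0339, -5.0]
Squared diffs: [0.0, 6.7631]
Distance = sqrt(6.7631) = 2.6006


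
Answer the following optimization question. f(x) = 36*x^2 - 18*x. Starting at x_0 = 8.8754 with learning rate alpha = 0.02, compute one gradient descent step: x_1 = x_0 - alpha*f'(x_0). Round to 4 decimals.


We compute the gradient at x_0 and apply the update.
f'(x) = 72*x - 18
f'(8.8754) = 72*8.8754 - 18 = 621.0288
x_1 = 8.8754 - 0.02*621.0288 = -3.5452


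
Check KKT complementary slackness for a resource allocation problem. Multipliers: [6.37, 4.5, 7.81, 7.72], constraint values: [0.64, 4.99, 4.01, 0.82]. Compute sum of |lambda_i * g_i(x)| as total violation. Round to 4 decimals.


KKT complementary slackness check:
lambda_1 * g_1 = 6.37 * 0.64 = 4.0768
lambda_2 * g_2 = 4.5 * 4.99 = 22.455
lambda_3 * g_3 = 7.81 * 4.01 = 31.3181
lambda_4 * g_4 = 7.72 * 0.82 = 6.3304
Total violation = 4.0768 + 22.455 + 31.3181 + 6.3304 = 64.1803


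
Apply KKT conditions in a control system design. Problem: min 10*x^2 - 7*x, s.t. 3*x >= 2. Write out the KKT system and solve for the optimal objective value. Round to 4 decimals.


Step 1: Try lambda = 0 (constraint inactive).
x_unc = 7/(2*10) = 0.35
Check: 3*0.35 = 1.05 < 2 -- violated!
Step 2: Constraint must be active: 3*x = 2
x* = 2/3 = 0.6667 (rounded; the exact value 2/3 is used below)
lambda = (2*10*(2/3) - 7)/3 = 2.1111
Step 3: Compute optimal value.
f(x*) = 10*(2/3)^2 - 7*(2/3) = -0.2222


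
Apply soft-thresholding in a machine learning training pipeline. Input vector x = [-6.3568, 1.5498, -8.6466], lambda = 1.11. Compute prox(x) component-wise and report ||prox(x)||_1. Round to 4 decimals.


Soft-thresholding with lambda = 1.11:
prox(-6.3568) = sign(-6.3568)*max(|-6.3568| - 1.11, 0) = -5.2468
prox(1.5498) = sign(1.5498)*max(|1.5498| - 1.11, 0) = 0.4398
prox(-8.6466) = sign(-8.6466)*max(|-8.6466| - 1.11, 0) = -7.5366
prox(x) = [-5.2468, 0.4398, -7.5366]
||prox(x)||_1 = 5.2468 + 0.4398 + 7.5366 = 13.2232


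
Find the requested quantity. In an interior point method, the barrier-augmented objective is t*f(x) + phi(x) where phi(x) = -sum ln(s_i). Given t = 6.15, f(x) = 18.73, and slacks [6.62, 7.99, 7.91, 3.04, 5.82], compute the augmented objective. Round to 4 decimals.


Step 1: Compute log-barrier.
ln values: [1.8901, 2.0782, 2.0681, 1.1119, 1.7613]
phi = -(1.8901 + 2.0782 + 2.0681 + 1.1119 + 1.7613) = -8.9096
Step 2: Compute augmented objective.
t*f(x) = 6.15*18.73 = 115.1895
Total = 115.1895 - 8.9096 = 106.2799


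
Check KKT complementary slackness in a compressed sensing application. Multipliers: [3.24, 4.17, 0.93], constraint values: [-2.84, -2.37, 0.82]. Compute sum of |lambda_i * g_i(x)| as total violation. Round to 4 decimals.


KKT complementary slackness check:
lambda_1 * g_1 = 3.24 * -2.84 = -9.2016
lambda_2 * g_2 = 4.17 * -2.37 = -9.8829
lambda_3 * g_3 = 0.93 * 0.82 = 0.7626
Total violation = 9.2016 + 9.8829 + 0.7626 = 19.8471


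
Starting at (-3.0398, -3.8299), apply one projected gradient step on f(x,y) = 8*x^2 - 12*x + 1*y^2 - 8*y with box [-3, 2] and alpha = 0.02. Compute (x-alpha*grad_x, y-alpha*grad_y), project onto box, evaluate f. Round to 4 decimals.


Step 1: Compute gradient at (-3.0398, -3.8299).
grad_x = 2*8*-3.0398 - 12 = -60.6368
grad_y = 2*1*-3.8299 - 8 = -15.6598
Step 2: Gradient step.
x_raw = -3.0398 - 0.02*-60.6368 = -1.8271
y_raw = -3.8299 - 0.02*-15.6598 = -3.5167
Step 3: Project onto [-3, 2].
x_proj = clip(-1.8271) = -1.8271
y_proj = clip(-3.5167) = -3.0
Step 4: Evaluate f.
f(-1.8271, -3.0) = 81.6301


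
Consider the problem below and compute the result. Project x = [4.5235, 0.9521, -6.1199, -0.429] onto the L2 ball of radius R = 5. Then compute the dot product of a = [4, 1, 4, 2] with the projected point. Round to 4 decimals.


Step 1: Compute ||x|| (intermediates to 6 decimals).
||x|| = sqrt(4.5235^2 + 0.9521^2 + (-6.1199)^2 + (-0.429)^2) = 7.681521
Step 2: Project.
Since ||x|| > R, scale = R/||x|| = 5/7.681521 = 0.650913, proj(x) = scale * x
proj(x) = [2.944405, 0.619734, -3.983522, -0.279242]
Step 3: Dot product.
a^T * proj(x) = 4*2.944405 + 1*0.619734 + 4*(-3.983522) + 2*(-0.279242) = -4.0952


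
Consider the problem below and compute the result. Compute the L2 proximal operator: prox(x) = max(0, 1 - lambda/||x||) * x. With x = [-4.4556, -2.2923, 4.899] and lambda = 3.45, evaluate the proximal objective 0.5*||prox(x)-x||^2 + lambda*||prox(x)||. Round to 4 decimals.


Step 1: Compute ||x||.
||x|| = 7.0077
Step 2: Compute scaling factor.
scale = max(0, 1 - 3.45/7.0077) = 0.5077
Step 3: prox(x) = [-2.262, -1.1638, 2.4871]
||prox(x)|| = 3.5577
Step 4: Proximal objective.
0.5*||prox-x||^2 = 5.9513
lambda*||prox|| = 12.2741
Total = 18.2252


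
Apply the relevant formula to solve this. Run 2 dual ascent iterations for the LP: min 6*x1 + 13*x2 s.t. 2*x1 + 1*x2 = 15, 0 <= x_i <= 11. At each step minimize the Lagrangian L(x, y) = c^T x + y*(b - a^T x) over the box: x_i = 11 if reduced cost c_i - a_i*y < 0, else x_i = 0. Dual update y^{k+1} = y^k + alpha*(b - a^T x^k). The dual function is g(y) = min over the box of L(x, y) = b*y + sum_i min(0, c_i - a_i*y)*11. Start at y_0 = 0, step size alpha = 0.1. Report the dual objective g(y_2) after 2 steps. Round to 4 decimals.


Dual ascent for LP: min 6*x1 + 13*x2, 2*x1 + 1*x2 = 15, 0 <= x_i <= 11
Step 1: y^k = 0.0, reduced costs: (6.0, 13.0)
  x^k = (0.0, 0.0), subgradient = b - a^T x = 15.0
  y^{k+1} = 0.0 + 0.1*15.0 = 1.5
Step 2: y^k = 1.5, reduced costs: (3.0, 11.5)
  x^k = (0.0, 0.0), subgradient = b - a^T x = 15.0
  y^{k+1} = 1.5 + 0.1*15.0 = 3.0
Dual objective at y_2 = 3.0: reduced costs (0.0, 10.0), box minimizer x = (0.0, 0.0)
g(y_2) = b*y + (c1 - a1*y)*x1 + (c2 - a2*y)*x2 = 15*3.0 + 0.0*0.0 + 10.0*0.0 = 45.0 + 0.0 + 0.0 = 45.0


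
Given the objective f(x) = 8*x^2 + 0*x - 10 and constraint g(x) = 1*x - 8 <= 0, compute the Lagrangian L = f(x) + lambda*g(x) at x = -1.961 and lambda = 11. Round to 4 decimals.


Step 1: Evaluate f(x).
f(-1.961) = 8*(-1.961)^2 + 0*(-1.961) - 10 = 20.7642
Step 2: Evaluate g(x).
g(-1.961) = 1*-1.961 - 8 = -9.961
Step 3: Compute Lagrangian.
L = 20.7642 + 11*-9.961 = -88.8068


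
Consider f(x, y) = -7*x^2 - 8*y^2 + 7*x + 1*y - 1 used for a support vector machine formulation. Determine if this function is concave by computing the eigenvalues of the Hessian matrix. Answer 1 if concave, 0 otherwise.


The Hessian of f(x,y) = -7*x^2 - 8*y^2 + 7*x + 1*y - 1 is:
H = [[-14, 0], [0, -16]]
Trace = -14 - 16 = -30
Determinant = -14*-16 - (0)^2 = 224
Discriminant = (-30)^2 - 4*224 = 4.0
Eigenvalues: lambda_1 = -16.0, lambda_2 = -14.0
The function is concave.

1


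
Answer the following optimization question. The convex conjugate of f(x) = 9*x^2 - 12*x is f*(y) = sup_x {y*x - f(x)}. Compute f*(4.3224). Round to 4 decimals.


f*(y) = sup_x {y*x - a*x^2 - b*x} = sup_x {(y-b)*x - a*x^2}
FOC: (y - b) - 2a*x = 0 => x* = (y - b)/(2a)
x* = (4.3224 + 12)/(2*9) = 0.9068
f*(4.3224) = (y-b)^2/(4a) = (4.3224 + 12)^2/(4*9)
= 266.4207/36 = 7.4006


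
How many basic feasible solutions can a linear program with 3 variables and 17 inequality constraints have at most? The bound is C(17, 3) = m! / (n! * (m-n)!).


Each vertex corresponds to some choice of n active constraints out of m, so the number of vertices is at most C(m, n) = m! / (n!(m-n)!).
m = 17, n = 3
Numerator: 17 * 16 * 15
Denominator: 3! = 6
C(17, 3) = 680


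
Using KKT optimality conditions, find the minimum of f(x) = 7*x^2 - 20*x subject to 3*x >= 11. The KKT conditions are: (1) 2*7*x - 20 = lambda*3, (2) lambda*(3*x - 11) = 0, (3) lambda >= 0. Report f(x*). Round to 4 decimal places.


Step 1: Try lambda = 0 (constraint inactive).
x_unc = 20/(2*7) = 1.4286
Check: 3*1.4286 = 4.2858 < 11 -- violated!
Step 2: Constraint must be active: 3*x = 11
x* = 11/3 = 3.6667 (rounded; the exact value 11/3 is used below)
lambda = (2*7*(11/3) - 20)/3 = 10.4444
Step 3: Compute optimal value.
f(x*) = 7*(11/3)^2 - 20*(11/3) = 20.7778


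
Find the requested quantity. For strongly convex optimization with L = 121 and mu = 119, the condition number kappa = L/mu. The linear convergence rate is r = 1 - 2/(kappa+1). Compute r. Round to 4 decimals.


Step 1: Compute the condition number.
kappa = L/mu = 121/119 = 1.0168
Step 2: Compute the convergence rate.
r = 1 - 2/(kappa + 1) = 1 - 2*mu/(L + mu) = (L - mu)/(L + mu) = 2/240 = 0.0083


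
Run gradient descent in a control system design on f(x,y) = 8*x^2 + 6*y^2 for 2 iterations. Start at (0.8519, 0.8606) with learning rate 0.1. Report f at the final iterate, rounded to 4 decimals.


Gradient descent on f(x,y) = 8*x^2 + 6*y^2.
Starting point: (0.8519, 0.8606), alpha = 0.1
Step 1: grad_x = 2*8*0.8519 = 13.6304, grad_y = 2*6*0.8606 = 10.3272
  x_1 = 0.8519 - 0.1*13.6304 = -0.5111
  y_1 = 0.8606 - 0.1*10.3272 = -0.1721
Step 2: grad_x = 2*8*-0.5111 = -8.1782, grad_y = 2*6*-0.1721 = -2.0654
  x_2 = -0.5111 - 0.1*-8.1782 = 0.3067
  y_2 = -0.1721 - 0.1*-2.0654 = 0.0344
f(0.3067, 0.0344) = 8*0.3067^2 + 6*0.0344^2 = 0.7596


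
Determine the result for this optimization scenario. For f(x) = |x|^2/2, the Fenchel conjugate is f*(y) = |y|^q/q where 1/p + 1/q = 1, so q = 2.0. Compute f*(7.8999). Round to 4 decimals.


The conjugate exponent q satisfies 1/p + 1/q = 1.
p = 2, so q = 2/(2 - 1) = 2.0
|y|^q = 7.8999^2.0 = 62.4084
f*(7.8999) = 62.4084 / 2.0 = 31.2042


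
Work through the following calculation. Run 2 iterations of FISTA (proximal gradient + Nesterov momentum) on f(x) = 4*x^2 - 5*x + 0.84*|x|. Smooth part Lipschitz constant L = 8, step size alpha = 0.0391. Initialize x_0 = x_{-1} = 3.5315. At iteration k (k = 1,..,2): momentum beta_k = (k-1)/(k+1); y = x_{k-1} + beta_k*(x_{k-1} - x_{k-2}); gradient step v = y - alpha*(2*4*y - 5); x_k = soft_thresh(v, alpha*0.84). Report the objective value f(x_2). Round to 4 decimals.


FISTA on f(x) = 4*x^2 - 5*x + 0.84*|x|
L = 8, alpha = 0.0391
Iteration 1: beta = 0.0, y = 3.5315 + 0.0*(3.5315 - 3.5315) = 3.5315
  grad(y) = 23.252, v = y - alpha*grad = 2.6223
  prox(v) = soft_thresh(2.6223, 0.0328) = 2.5895
Iteration 2: beta = 0.3333, y = 2.5895 + 0.3333*(2.5895 - 3.5315) = 2.2755
  grad(y) = 13.204, v = y - alpha*grad = 1.7592
  prox(v) = soft_thresh(1.7592, 0.0328) = 1.7264
f(x_2) = 4*1.7264^2 - 5*1.7264 + 0.84*|1.7264| = 4.7398


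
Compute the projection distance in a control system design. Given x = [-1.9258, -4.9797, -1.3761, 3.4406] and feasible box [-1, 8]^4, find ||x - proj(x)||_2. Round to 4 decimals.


Project each component onto [-1, 8].
clip(-1.9258) = -1.0, clip(-4.9797) = -1.0, clip(-1.3761) = -1.0, clip(3.4406) = 3.4406
Projection = [-1.0, -1.0, -1.0, 3.4406]
Squared diffs: [0.8571, 15.838, 0.1415, 0.0]
Distance = sqrt(16.8366) = 4.1032


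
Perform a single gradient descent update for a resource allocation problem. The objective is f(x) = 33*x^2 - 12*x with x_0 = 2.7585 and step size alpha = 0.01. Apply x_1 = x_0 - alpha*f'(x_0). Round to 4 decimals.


We compute the gradient at x_0 and apply the update.
f'(x) = 66*x - 12
f'(2.7585) = 66*2.7585 - 12 = 170.061
x_1 = 2.7585 - 0.01*170.061 = 1.0579


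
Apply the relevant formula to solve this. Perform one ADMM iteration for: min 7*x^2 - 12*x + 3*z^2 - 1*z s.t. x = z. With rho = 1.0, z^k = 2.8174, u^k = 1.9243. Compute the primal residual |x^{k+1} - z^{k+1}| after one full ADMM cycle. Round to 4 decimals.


ADMM iteration with rho = 1.0, z^k = 2.8174, u^k = 1.9243
Step 1: x-update.
Minimize 7*x^2 - 12*x + (1.0/2)*(x - 2.8174 + 1.9243)^2
FOC: (2*7 + 1.0)*x = 12 + 1.0*(2.8174 - 1.9243)
x^{k+1} = 0.8595
Step 2: z-update.
Minimize 3*z^2 - 1*z + (1.0/2)*(0.8595 - z + 1.9243)^2
FOC: (2*3 + 1.0)*z = 1 + 1.0*(0.8595 + 1.9243)
z^{k+1} = 0.5405
Step 3: u-update.
u^{k+1} = 1.9243 + 0.8595 - 0.5405 = 2.2433
Step 4: Primal residual = |0.8595 - 0.5405| = 0.319


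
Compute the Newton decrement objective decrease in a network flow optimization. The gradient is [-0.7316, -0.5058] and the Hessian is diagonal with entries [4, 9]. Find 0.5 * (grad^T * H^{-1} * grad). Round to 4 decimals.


Step 1: H is diagonal, so H^(-1) * g = [-0.1829, -0.0562].
Step 2: g^T H^(-1) g = sum_i g_i^2 / H_ii
  = (-0.7316)^2/4 + (-0.5058)^2/9
  = 0.1338 + 0.0284 = 0.1622
Step 3: Objective decrease = 0.5 * g^T H^(-1) g = 0.0811


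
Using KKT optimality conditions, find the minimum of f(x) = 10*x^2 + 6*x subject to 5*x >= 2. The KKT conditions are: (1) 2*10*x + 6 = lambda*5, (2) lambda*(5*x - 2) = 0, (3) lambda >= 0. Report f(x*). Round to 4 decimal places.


Step 1: Try lambda = 0 (constraint inactive).
x_unc = -6/(2*10) = -0.3
Check: 5*-0.3 = -1.5 < 2 -- violated!
Step 2: Constraint must be active: 5*x = 2
x* = 2/5 = 0.4
lambda = (2*10*0.4 + 6)/5 = 2.8
Step 3: Compute optimal value.
f(x*) = 10*0.4^2 + 6*0.4 = 4.0


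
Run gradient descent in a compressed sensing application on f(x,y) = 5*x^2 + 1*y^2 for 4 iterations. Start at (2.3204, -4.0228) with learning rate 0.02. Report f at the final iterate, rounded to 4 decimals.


Gradient descent on f(x,y) = 5*x^2 + 1*y^2.
Starting point: (2.3204, -4.0228), alpha = 0.02
Step 1: grad_x = 2*5*2.3204 = 23.204, grad_y = 2*1*-4.0228 = -8.0456
  x_1 = 2.3204 - 0.02*23.204 = 1.8563
  y_1 = -4.0228 - 0.02*-8.0456 = -3.8619
Step 2: grad_x = 2*5*1.8563 = 18.5632, grad_y = 2*1*-3.8619 = -7.7238
  x_2 = 1.8563 - 0.02*18.5632 = 1.4851
  y_2 = -3.8619 - 0.02*-7.7238 = -3.7074
Step 3: grad_x = 2*5*1.4851 = 14.8506, grad_y = 2*1*-3.7074 = -7.4148
  x_3 = 1.4851 - 0.02*14.8506 = 1.188
  y_3 = -3.7074 - 0.02*-7.4148 = -3.5591
Step 4: grad_x = 2*5*1.188 = 11.8804, grad_y = 2*1*-3.5591 = -7.1182
  x_4 = 1.188 - 0.02*11.8804 = 0.9504
  y_4 = -3.5591 - 0.02*-7.1182 = -3.4168
f(0.9504, -3.4168) = 5*0.9504^2 + 1*(-3.4168)^2 = 16.1908


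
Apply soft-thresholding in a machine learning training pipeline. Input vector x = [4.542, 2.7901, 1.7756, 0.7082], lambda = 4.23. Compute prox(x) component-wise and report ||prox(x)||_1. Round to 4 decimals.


Soft-thresholding with lambda = 4.23:
prox(4.542) = sign(4.542)*max(|4.542| - 4.23, 0) = 0.312
prox(2.7901) = sign(2.7901)*max(|2.7901| - 4.23, 0) = 0.0
prox(1.7756) = sign(1.7756)*max(|1.7756| - 4.23, 0) = 0.0
prox(0.7082) = sign(0.7082)*max(|0.7082| - 4.23, 0) = 0.0
prox(x) = [0.312, 0.0, 0.0, 0.0]
||prox(x)||_1 = 0.312 + 0.0 + 0.0 + 0.0 = 0.312


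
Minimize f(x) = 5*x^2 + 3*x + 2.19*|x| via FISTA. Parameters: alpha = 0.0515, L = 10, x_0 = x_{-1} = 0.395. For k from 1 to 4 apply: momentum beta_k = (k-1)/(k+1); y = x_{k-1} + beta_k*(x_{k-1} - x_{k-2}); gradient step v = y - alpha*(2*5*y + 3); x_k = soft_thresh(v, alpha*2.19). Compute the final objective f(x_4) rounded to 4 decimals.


FISTA on f(x) = 5*x^2 + 3*x + 2.19*|x|
L = 10, alpha = 0.0515
Iteration 1: beta = 0.0, y = 0.395 + 0.0*(0.395 - 0.395) = 0.395
  grad(y) = 6.95, v = y - alpha*grad = 0.0371
  prox(v) = soft_thresh(0.0371, 0.1128) = 0.0
Iteration 2: beta = 0.3333, y = 0.0 + 0.3333*(0.0 - 0.395) = -0.1317
  grad(y) = 1.6833, v = y - alpha*grad = -0.2184
  prox(v) = soft_thresh(-0.2184, 0.1128) = -0.1056
Iteration 3: beta = 0.5, y = -0.1056 + 0.5*(-0.1056 - 0.0) = -0.1584
  grad(y) = 1.4164, v = y - alpha*grad = -0.2313
  prox(v) = soft_thresh(-0.2313, 0.1128) = -0.1185
Iteration 4: beta = 0.6, y = -0.1185 + 0.6*(-0.1185 + 0.1056) = -0.1263
  grad(y) = 1.7371, v = y - alpha*grad = -0.2157
  prox(v) = soft_thresh(-0.2157, 0.1128) = -0.103
f(x_4) = 5*(-0.103)^2 + 3*(-0.103) + 2.19*|-0.103| = -0.0304


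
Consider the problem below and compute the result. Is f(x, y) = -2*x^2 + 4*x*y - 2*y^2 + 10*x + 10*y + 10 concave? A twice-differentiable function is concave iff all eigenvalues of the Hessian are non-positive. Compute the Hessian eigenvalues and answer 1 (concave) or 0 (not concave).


The Hessian of f(x,y) = -2*x^2 + 4*x*y - 2*y^2 + 10*x + 10*y + 10 is:
H = [[-4, 4], [4, -4]]
Trace = -4 - 4 = -8
Determinant = -4*-4 - (4)^2 = 0
Discriminant = (-8)^2 - 4*0 = 64.0
Eigenvalues: lambda_1 = -8.0, lambda_2 = 0.0
The function is concave.

1


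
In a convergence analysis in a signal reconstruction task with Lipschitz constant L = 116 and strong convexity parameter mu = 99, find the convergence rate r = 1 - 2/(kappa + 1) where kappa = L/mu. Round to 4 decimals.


Step 1: Compute the condition number.
kappa = L/mu = 116/99 = 1.1717
Step 2: Compute the convergence rate.
r = 1 - 2/(kappa + 1) = 1 - 2*mu/(L + mu) = (L - mu)/(L + mu) = 17/215 = 0.0791


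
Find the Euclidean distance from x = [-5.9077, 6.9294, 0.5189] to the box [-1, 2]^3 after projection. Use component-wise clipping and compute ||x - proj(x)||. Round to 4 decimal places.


Project each component onto [-1, 2].
clip(-5.9077) = -1.0, clip(6.9294) = 2.0, clip(0.5189) = 0.5189
Projection = [-1.0, 2.0, 0.5189]
Squared diffs: [24.0855, 24.299, 0.0]
Distance = sqrt(48.3845) = 6.9559


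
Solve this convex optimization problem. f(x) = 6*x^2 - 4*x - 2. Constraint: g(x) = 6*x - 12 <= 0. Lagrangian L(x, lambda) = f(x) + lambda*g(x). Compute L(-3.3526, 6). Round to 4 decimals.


Step 1: Evaluate f(x).
f(-3.3526) = 6*(-3.3526)^2 - 4*(-3.3526) - 2 = 78.85
Step 2: Evaluate g(x).
g(-3.3526) = 6*-3.3526 - 12 = -32.1156
Step 3: Compute Lagrangian.
L = 78.85 + 6*-32.1156 = -113.8436


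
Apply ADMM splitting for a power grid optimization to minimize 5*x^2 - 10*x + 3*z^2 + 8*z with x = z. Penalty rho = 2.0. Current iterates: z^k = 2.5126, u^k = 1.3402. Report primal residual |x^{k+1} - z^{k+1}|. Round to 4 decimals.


ADMM iteration with rho = 2.0, z^k = 2.5126, u^k = 1.3402
Step 1: x-update.
Minimize 5*x^2 - 10*x + (2.0/2)*(x - 2.5126 + 1.3402)^2
FOC: (2*5 + 2.0)*x = 10 + 2.0*(2.5126 - 1.3402)
x^{k+1} = 1.0287
Step 2: z-update.
Minimize 3*z^2 + 8*z + (2.0/2)*(1.0287 - z + 1.3402)^2
FOC: (2*3 + 2.0)*z = -8 + 2.0*(1.0287 + 1.3402)
z^{k+1} = -0.4078
Step 3: u-update.
u^{k+1} = 1.3402 + 1.0287 + 0.4078 = 2.7767
Step 4: Primal residual = |1.0287 + 0.4078| = 1.4365


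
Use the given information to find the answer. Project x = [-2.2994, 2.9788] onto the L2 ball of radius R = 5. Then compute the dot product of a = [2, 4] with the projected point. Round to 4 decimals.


Step 1: Compute ||x|| (intermediates to 6 decimals).
||x|| = sqrt((-2.2994)^2 + 2.9788^2) = 3.763043
Step 2: Project.
Since ||x|| <= R, proj = x (no scaling needed).
proj(x) = [-2.2994, 2.9788]
Step 3: Dot product.
a^T * proj(x) = 2*(-2.2994) + 4*2.9788 = 7.3164


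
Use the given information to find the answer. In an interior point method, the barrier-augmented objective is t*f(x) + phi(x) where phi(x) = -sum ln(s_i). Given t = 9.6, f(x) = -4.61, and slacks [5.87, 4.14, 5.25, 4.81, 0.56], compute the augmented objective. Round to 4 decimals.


Step 1: Compute log-barrier.
ln values: [1.7699, 1.4207, 1.6582, 1.5707, -0.5798]
phi = -(1.7699 + 1.4207 + 1.6582 + 1.5707 - 0.5798) = -5.8397
Step 2: Compute augmented objective.
t*f(x) = 9.6*-4.61 = -44.256
Total = -44.256 - 5.8397 = -50.0957


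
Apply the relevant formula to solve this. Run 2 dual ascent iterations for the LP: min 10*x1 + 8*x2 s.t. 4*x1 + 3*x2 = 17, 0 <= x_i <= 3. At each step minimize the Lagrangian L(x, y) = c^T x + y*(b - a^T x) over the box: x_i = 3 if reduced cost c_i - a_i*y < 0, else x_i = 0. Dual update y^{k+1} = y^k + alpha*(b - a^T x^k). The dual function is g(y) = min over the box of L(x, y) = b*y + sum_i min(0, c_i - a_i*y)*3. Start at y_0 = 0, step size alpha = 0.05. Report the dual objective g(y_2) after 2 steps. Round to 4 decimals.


Dual ascent for LP: min 10*x1 + 8*x2, 4*x1 + 3*x2 = 17, 0 <= x_i <= 3
Step 1: y^k = 0.0, reduced costs: (10.0, 8.0)
  x^k = (0.0, 0.0), subgradient = b - a^T x = 17.0
  y^{k+1} = 0.0 + 0.05*17.0 = 0.85
Step 2: y^k = 0.85, reduced costs: (6.6, 5.45)
  x^k = (0.0, 0.0), subgradient = b - a^T x = 17.0
  y^{k+1} = 0.85 + 0.05*17.0 = 1.7
Dual objective at y_2 = 1.7: reduced costs (3.2, 2.9), box minimizer x = (0.0, 0.0)
g(y_2) = b*y + (c1 - a1*y)*x1 + (c2 - a2*y)*x2 = 17*1.7 + 3.2*0.0 + 2.9*0.0 = 28.9 + 0.0 + 0.0 = 28.9


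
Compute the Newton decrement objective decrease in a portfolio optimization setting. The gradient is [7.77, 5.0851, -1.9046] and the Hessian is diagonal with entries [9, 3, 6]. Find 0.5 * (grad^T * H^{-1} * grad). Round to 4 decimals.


Step 1: H is diagonal, so H^(-1) * g = [0.8633, 1.695, -0.3174].
Step 2: g^T H^(-1) g = sum_i g_i^2 / H_ii
  = (7.77)^2/9 + (5.0851)^2/3 + (-1.9046)^2/6
  = 6.7081 + 8.6194 + 0.6046 = 15.9321
Step 3: Objective decrease = 0.5 * g^T H^(-1) g = 7.966


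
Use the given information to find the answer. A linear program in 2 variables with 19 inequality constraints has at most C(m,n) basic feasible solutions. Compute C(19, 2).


Each vertex corresponds to some choice of n active constraints out of m, so the number of vertices is at most C(m, n) = m! / (n!(m-n)!).
m = 19, n = 2
Numerator: 19 * 18
Denominator: 2! = 2
C(19, 2) = 171


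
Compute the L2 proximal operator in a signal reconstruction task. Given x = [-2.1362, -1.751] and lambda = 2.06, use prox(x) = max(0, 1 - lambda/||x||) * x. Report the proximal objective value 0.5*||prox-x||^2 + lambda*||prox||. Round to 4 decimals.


Step 1: Compute ||x||.
||x|| = 2.7621
Step 2: Compute scaling factor.
scale = max(0, 1 - 2.06/2.7621) = 0.2542
Step 3: prox(x) = [-0.543, -0.4451]
||prox(x)|| = 0.7021
Step 4: Proximal objective.
0.5*||prox-x||^2 = 2.1218
lambda*||prox|| = 1.4463
Total = 3.5682


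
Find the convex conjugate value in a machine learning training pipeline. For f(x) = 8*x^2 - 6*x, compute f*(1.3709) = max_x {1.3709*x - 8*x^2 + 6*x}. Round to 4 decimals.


f*(y) = sup_x {y*x - a*x^2 - b*x} = sup_x {(y-b)*x - a*x^2}
FOC: (y - b) - 2a*x = 0 => x* = (y - b)/(2a)
x* = (1.3709 + 6)/(2*8) = 0.4607
f*(1.3709) = (y-b)^2/(4a) = (1.3709 + 6)^2/(4*8)
= 54.3302/32 = 1.6978


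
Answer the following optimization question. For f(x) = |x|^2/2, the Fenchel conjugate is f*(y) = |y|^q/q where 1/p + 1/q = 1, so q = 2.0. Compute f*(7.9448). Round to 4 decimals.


The conjugate exponent q satisfies 1/p + 1/q = 1.
p = 2, so q = 2/(2 - 1) = 2.0
|y|^q = 7.9448^2.0 = 63.1198
f*(7.9448) = 63.1198 / 2.0 = 31.5599


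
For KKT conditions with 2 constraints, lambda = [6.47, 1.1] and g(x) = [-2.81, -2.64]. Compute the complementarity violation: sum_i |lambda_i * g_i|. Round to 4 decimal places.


KKT complementary slackness check:
lambda_1 * g_1 = 6.47 * -2.81 = -18.1807
lambda_2 * g_2 = 1.1 * -2.64 = -2.904
Total violation = 18.1807 + 2.904 = 21.0847


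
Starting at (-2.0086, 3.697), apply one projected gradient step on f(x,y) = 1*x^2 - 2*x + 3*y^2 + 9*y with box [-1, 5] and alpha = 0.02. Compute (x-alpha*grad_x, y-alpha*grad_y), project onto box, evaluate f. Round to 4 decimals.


Step 1: Compute gradient at (-2.0086, 3.697).
grad_x = 2*1*-2.0086 - 2 = -6.0172
grad_y = 2*3*3.697 + 9 = 31.182
Step 2: Gradient step.
x_raw = -2.0086 - 0.02*-6.0172 = -1.8883
y_raw = 3.697 - 0.02*31.182 = 3.0734
Step 3: Project onto [-1, 5].
x_proj = clip(-1.8883) = -1.0
y_proj = clip(3.0734) = 3.0734
Step 4: Evaluate f.
f(-1.0, 3.0734) = 58.9969


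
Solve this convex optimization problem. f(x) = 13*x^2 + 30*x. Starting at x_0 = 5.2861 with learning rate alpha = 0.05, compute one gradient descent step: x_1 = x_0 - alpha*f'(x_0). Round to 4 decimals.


We compute the gradient at x_0 and apply the update.
f'(x) = 26*x + 30
f'(5.2861) = 26*5.2861 + 30 = 167.4386
x_1 = 5.2861 - 0.05*167.4386 = -3.0858


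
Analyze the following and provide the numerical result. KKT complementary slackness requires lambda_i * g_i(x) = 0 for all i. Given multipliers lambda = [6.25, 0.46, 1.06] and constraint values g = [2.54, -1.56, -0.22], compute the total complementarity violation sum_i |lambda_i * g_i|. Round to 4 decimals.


KKT complementary slackness check:
lambda_1 * g_1 = 6.25 * 2.54 = 15.875
lambda_2 * g_2 = 0.46 * -1.56 = -0.7176
lambda_3 * g_3 = 1.06 * -0.22 = -0.2332
Total violation = 15.875 + 0.7176 + 0.2332 = 16.8258


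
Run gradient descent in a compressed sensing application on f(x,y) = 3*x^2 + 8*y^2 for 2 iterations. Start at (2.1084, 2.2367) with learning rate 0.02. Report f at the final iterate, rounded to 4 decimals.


Gradient descent on f(x,y) = 3*x^2 + 8*y^2.
Starting point: (2.1084, 2.2367), alpha = 0.02
Step 1: grad_x = 2*3*2.1084 = 12.6504, grad_y = 2*8*2.2367 = 35.7872
  x_1 = 2.1084 - 0.02*12.6504 = 1.8554
  y_1 = 2.2367 - 0.02*35.7872 = 1.521
Step 2: grad_x = 2*3*1.8554 = 11.1324, grad_y = 2*8*1.521 = 24.3353
  x_2 = 1.8554 - 0.02*11.1324 = 1.6327
  y_2 = 1.521 - 0.02*24.3353 = 1.0343
f(1.6327, 1.0343) = 3*1.6327^2 + 8*1.0343^2 = 16.555


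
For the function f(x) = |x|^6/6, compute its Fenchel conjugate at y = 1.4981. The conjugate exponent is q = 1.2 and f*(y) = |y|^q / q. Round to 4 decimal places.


The conjugate exponent q satisfies 1/p + 1/q = 1.
p = 6, so q = 6/(6 - 1) = 1.2
|y|^q = 1.4981^1.2 = 1.6242
f*(1.4981) = 1.6242 / 1.2 = 1.3535


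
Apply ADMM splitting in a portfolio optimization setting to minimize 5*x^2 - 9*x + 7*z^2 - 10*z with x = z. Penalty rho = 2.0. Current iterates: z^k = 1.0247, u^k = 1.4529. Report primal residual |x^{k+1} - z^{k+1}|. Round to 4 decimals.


ADMM iteration with rho = 2.0, z^k = 1.0247, u^k = 1.4529
Step 1: x-update.
Minimize 5*x^2 - 9*x + (2.0/2)*(x - 1.0247 + 1.4529)^2
FOC: (2*5 + 2.0)*x = 9 + 2.0*(1.0247 - 1.4529)
x^{k+1} = 0.6786
Step 2: z-update.
Minimize 7*z^2 - 10*z + (2.0/2)*(0.6786 - z + 1.4529)^2
FOC: (2*7 + 2.0)*z = 10 + 2.0*(0.6786 + 1.4529)
z^{k+1} = 0.8914
Step 3: u-update.
u^{k+1} = 1.4529 + 0.6786 - 0.8914 = 1.2401
Step 4: Primal residual = |0.6786 - 0.8914| = 0.2128


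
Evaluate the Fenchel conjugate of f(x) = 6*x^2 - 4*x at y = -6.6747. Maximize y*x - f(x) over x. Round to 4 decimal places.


f*(y) = sup_x {y*x - a*x^2 - b*x} = sup_x {(y-b)*x - a*x^2}
FOC: (y - b) - 2a*x = 0 => x* = (y - b)/(2a)
x* = (-6.6747 + 4)/(2*6) = -0.2229
f*(-6.6747) = (y-b)^2/(4a) = (-6.6747 + 4)^2/(4*6)
= 7.154/24 = 0.2981


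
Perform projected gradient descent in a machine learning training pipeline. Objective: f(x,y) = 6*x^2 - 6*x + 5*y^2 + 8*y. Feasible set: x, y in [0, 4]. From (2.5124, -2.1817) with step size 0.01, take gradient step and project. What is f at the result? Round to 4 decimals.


Step 1: Compute gradient at (2.5124, -2.1817).
grad_x = 2*6*2.5124 - 6 = 24.1488
grad_y = 2*5*-2.1817 + 8 = -13.817
Step 2: Gradient step.
x_raw = 2.5124 - 0.01*24.1488 = 2.2709
y_raw = -2.1817 - 0.01*-13.817 = -2.0435
Step 3: Project onto [0, 4].
x_proj = clip(2.2709) = 2.2709
y_proj = clip(-2.0435) = 0.0
Step 4: Evaluate f.
f(2.2709, 0.0) = 17.3168


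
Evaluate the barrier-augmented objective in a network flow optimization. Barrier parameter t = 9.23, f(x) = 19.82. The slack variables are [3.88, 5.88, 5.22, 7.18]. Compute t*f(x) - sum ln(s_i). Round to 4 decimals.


Step 1: Compute log-barrier.
ln values: [1.3558, 1.7716, 1.6525, 1.9713]
phi = -(1.3558 + 1.7716 + 1.6525 + 1.9713) = -6.7512
Step 2: Compute augmented objective.
t*f(x) = 9.23*19.82 = 182.9386
Total = 182.9386 - 6.7512 = 176.1874


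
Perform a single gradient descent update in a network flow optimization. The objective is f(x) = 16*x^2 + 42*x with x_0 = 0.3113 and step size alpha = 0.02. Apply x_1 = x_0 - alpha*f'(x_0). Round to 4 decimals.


We compute the gradient at x_0 and apply the update.
f'(x) = 32*x + 42
f'(0.3113) = 32*0.3113 + 42 = 51.9616
x_1 = 0.3113 - 0.02*51.9616 = -0.7279


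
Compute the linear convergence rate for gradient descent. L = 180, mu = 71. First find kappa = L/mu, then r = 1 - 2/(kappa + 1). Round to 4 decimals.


Step 1: Compute the condition number.
kappa = L/mu = 180/71 = 2.5352
Step 2: Compute the convergence rate.
r = 1 - 2/(kappa + 1) = 1 - 2*mu/(L + mu) = (L - mu)/(L + mu) = 109/251 = 0.4343


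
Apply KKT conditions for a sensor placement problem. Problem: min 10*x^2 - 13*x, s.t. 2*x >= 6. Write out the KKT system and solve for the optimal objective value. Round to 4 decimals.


Step 1: Try lambda = 0 (constraint inactive).
x_unc = 13/(2*10) = 0.65
Check: 2*0.65 = 1.3 < 6 -- violated!
Step 2: Constraint must be active: 2*x = 6
x* = 6/2 = 3.0
lambda = (2*10*3.0 - 13)/2 = 23.5
Step 3: Compute optimal value.
f(x*) = 10*3.0^2 - 13*3.0 = 51.0


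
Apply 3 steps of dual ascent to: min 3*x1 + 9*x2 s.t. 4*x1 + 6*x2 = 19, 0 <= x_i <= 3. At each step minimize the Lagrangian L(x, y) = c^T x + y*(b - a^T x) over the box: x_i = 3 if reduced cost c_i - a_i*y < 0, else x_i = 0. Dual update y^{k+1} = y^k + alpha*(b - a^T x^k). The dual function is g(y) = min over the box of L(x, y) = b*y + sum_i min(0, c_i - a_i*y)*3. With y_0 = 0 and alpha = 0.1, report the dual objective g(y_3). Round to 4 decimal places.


Dual ascent for LP: min 3*x1 + 9*x2, 4*x1 + 6*x2 = 19, 0 <= x_i <= 3
Step 1: y^k = 0.0, reduced costs: (3.0, 9.0)
  x^k = (0.0, 0.0), subgradient = b - a^T x = 19.0
  y^{k+1} = 0.0 + 0.1*19.0 = 1.9
Step 2: y^k = 1.9, reduced costs: (-4.6, -2.4)
  x^k = (3.0, 3.0), subgradient = b - a^T x = -11.0
  y^{k+1} = 1.9 + 0.1*-11.0 = 0.8
Step 3: y^k = 0.8, reduced costs: (-0.2, 4.2)
  x^k = (3.0, 0.0), subgradient = b - a^T x = 7.0
  y^{k+1} = 0.8 + 0.1*7.0 = 1.5
Dual objective at y_3 = 1.5: reduced costs (-3.0, 0.0), box minimizer x = (3.0, 0.0)
g(y_3) = b*y + (c1 - a1*y)*x1 + (c2 - a2*y)*x2 = 19*1.5 + (-3.0)*3.0 + 0.0*0.0 = 28.5 - 9.0 + 0.0 = 19.5


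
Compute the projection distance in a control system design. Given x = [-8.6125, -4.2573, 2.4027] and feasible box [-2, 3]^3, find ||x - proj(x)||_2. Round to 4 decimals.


Project each component onto [-2, 3].
clip(-8.6125) = -2.0, clip(-4.2573) = -2.0, clip(2.4027) = 2.4027
Projection = [-2.0, -2.0, 2.4027]
Squared diffs: [43.7252, 5.0954, 0.0]
Distance = sqrt(48.8206) = 6.9872


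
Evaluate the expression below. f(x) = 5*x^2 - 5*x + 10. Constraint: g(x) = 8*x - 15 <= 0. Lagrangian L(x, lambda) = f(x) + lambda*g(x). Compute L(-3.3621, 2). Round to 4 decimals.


Step 1: Evaluate f(x).
f(-3.3621) = 5*(-3.3621)^2 - 5*(-3.3621) + 10 = 83.3291
Step 2: Evaluate g(x).
g(-3.3621) = 8*-3.3621 - 15 = -41.8968
Step 3: Compute Lagrangian.
L = 83.3291 + 2*-41.8968 = -0.4645


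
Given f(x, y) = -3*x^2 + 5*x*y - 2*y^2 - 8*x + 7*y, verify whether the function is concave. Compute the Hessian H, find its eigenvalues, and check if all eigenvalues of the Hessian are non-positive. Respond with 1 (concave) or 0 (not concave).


The Hessian of f(x,y) = -3*x^2 + 5*x*y - 2*y^2 - 8*x + 7*y is:
H = [[-6, 5], [5, -4]]
Trace = -6 - 4 = -10
Determinant = -6*-4 - (5)^2 = -1
Discriminant = (-10)^2 - 4*-1 = 104.0
Eigenvalues: lambda_1 = -10.099, lambda_2 = 0.099
The function is not concave.

0


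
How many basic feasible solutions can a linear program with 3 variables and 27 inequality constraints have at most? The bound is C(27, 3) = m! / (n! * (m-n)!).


Each vertex corresponds to some choice of n active constraints out of m, so the number of vertices is at most C(m, n) = m! / (n!(m-n)!).
m = 27, n = 3
Numerator: 27 * 26 * 25
Denominator: 3! = 6
C(27, 3) = 2925


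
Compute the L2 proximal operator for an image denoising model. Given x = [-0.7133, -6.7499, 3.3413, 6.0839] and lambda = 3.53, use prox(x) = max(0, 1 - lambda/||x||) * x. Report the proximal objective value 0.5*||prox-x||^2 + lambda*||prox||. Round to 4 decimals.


Step 1: Compute ||x||.
||x|| = 9.7081
Step 2: Compute scaling factor.
scale = max(0, 1 - 3.53/9.7081) = 0.6364
Step 3: prox(x) = [-0.4539, -4.2956, 2.1264, 3.8717]
||prox(x)|| = 6.1781
Step 4: Proximal objective.
0.5*||prox-x||^2 = 6.2305
lambda*||prox|| = 21.8087
Total = 28.0393


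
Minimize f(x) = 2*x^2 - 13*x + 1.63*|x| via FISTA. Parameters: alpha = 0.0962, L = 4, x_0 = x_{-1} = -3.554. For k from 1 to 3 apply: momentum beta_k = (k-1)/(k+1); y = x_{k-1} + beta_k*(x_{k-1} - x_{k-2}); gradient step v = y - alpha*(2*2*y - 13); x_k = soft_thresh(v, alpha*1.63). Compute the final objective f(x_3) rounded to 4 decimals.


FISTA on f(x) = 2*x^2 - 13*x + 1.63*|x|
L = 4, alpha = 0.0962
Iteration 1: beta = 0.0, y = -3.554 + 0.0*(-3.554 + 3.554) = -3.554
  grad(y) = -27.216, v = y - alpha*grad = -0.9358
  prox(v) = soft_thresh(-0.9358, 0.1568) = -0.779
Iteration 2: beta = 0.3333, y = -0.779 + 0.3333*(-0.779 + 3.554) = 0.146
  grad(y) = -12.4161, v = y - alpha*grad = 1.3404
  prox(v) = soft_thresh(1.3404, 0.1568) = 1.1836
Iteration 3: beta = 0.5, y = 1.1836 + 0.5*(1.1836 + 0.779) = 2.1649
  grad(y) = -4.3404, v = y - alpha*grad = 2.5825
  prox(v) = soft_thresh(2.5825, 0.1568) = 2.4256
f(x_3) = 2*2.4256^2 - 13*2.4256 + 1.63*|2.4256| = -15.8121


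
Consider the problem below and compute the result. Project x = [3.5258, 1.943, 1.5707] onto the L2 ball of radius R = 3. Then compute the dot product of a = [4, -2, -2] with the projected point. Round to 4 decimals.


Step 1: Compute ||x|| (intermediates to 6 decimals).
||x|| = sqrt(3.5258^2 + 1.943^2 + 1.5707^2) = 4.321298
Step 2: Project.
Since ||x|| > R, scale = R/||x|| = 3/4.321298 = 0.694236, proj(x) = scale * x
proj(x) = [2.447737, 1.348901, 1.090436]
Step 3: Dot product.
a^T * proj(x) = 4*2.447737 - 2*1.348901 - 2*1.090436 = 4.9123


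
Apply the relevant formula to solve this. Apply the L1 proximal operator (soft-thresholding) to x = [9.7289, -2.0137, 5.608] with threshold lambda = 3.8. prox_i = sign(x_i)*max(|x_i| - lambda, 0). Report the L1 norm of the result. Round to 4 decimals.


Soft-thresholding with lambda = 3.8:
prox(9.7289) = sign(9.7289)*max(|9.7289| - 3.8, 0) = 5.9289
prox(-2.0137) = sign(-2.0137)*max(|-2.0137| - 3.8, 0) = 0.0
prox(5.608) = sign(5.608)*max(|5.608| - 3.8, 0) = 1.808
prox(x) = [5.9289, 0.0, 1.808]
||prox(x)||_1 = 5.9289 + 0.0 + 1.808 = 7.7369


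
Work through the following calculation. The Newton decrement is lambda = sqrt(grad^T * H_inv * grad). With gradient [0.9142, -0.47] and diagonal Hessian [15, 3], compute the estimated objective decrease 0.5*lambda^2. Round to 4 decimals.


Step 1: H is diagonal, so H^(-1) * g = [0.0609, -0.1567].
Step 2: g^T H^(-1) g = sum_i g_i^2 / H_ii
  = (0.9142)^2/15 + (-0.47)^2/3
  = 0.0557 + 0.0736 = 0.1294
Step 3: Objective decrease = 0.5 * g^T H^(-1) g = 0.0647


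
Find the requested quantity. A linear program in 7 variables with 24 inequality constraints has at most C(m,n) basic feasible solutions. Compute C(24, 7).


Each vertex corresponds to some choice of n active constraints out of m, so the number of vertices is at most C(m, n) = m! / (n!(m-n)!).
m = 24, n = 7
Numerator: 24 * 23 * 22 * 21 * 20 * 19 * 18
Denominator: 7! = 5040
C(24, 7) = 346104


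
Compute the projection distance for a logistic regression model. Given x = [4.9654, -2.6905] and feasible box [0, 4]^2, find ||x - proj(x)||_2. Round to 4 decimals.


Project each component onto [0, 4].
clip(4.9654) = 4.0, clip(-2.6905) = 0.0
Projection = [4.0, 0.0]
Squared diffs: [0.932, 7.2388]
Distance = sqrt(8.1708) = 2.8585


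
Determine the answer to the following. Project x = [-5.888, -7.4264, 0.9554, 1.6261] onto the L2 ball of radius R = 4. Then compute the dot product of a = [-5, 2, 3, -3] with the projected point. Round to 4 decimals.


Step 1: Compute ||x|| (intermediates to 6 decimals).
||x|| = sqrt((-5.888)^2 + (-7.4264)^2 + 0.9554^2 + 1.6261^2) = 9.663175
Step 2: Project.
Since ||x|| > R, scale = R/||x|| = 4/9.663175 = 0.413943, proj(x) = scale * x
proj(x) = [-2.437296, -3.074106, 0.395481, 0.673113]
Step 3: Dot product.
a^T * proj(x) = -5*(-2.437296) + 2*(-3.074106) + 3*0.395481 - 3*0.673113 = 5.2054


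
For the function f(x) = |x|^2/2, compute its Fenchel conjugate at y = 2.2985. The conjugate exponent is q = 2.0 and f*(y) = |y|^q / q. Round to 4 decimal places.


The conjugate exponent q satisfies 1/p + 1/q = 1.
p = 2, so q = 2/(2 - 1) = 2.0
|y|^q = 2.2985^2.0 = 5.2831
f*(2.2985) = 5.2831 / 2.0 = 2.6416


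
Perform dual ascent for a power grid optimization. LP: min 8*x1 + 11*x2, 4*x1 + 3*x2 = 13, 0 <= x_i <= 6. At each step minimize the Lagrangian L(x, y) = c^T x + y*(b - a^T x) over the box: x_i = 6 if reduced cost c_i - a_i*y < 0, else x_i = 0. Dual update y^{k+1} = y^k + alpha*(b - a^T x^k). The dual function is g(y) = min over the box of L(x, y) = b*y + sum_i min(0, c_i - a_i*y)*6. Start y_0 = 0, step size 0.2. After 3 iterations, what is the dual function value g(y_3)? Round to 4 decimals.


Dual ascent for LP: min 8*x1 + 11*x2, 4*x1 + 3*x2 = 13, 0 <= x_i <= 6
Step 1: y^k = 0.0, reduced costs: (8.0, 11.0)
  x^k = (0.0, 0.0), subgradient = b - a^T x = 13.0
  y^{k+1} = 0.0 + 0.2*13.0 = 2.6
Step 2: y^k = 2.6, reduced costs: (-2.4, 3.2)
  x^k = (6.0, 0.0), subgradient = b - a^T x = -11.0
  y^{k+1} = 2.6 + 0.2*-11.0 = 0.4
Step 3: y^k = 0.4, reduced costs: (6.4, 9.8)
  x^k = (0.0, 0.0), subgradient = b - a^T x = 13.0
  y^{k+1} = 0.4 + 0.2*13.0 = 3.0
Dual objective at y_3 = 3.0: reduced costs (-4.0, 2.0), box minimizer x = (6.0, 0.0)
g(y_3) = b*y + (c1 - a1*y)*x1 + (c2 - a2*y)*x2 = 13*3.0 + (-4.0)*6.0 + 2.0*0.0 = 39.0 - 24.0 + 0.0 = 15.0


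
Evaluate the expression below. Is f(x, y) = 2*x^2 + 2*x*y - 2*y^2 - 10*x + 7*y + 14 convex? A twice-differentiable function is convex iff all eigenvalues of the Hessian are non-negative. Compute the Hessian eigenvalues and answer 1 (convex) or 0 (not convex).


The Hessian of f(x,y) = 2*x^2 + 2*x*y - 2*y^2 - 10*x + 7*y + 14 is:
H = [[4, 2], [2, -4]]
Trace = 4 - 4 = 0
Determinant = 4*-4 - (2)^2 = -20
Discriminant = (0)^2 - 4*-20 = 80.0
Eigenvalues: lambda_1 = -4.4721, lambda_2 = 4.4721
The function is not convex.

0


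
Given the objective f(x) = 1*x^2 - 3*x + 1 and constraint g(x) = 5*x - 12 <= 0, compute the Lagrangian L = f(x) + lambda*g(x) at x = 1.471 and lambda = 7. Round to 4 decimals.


Step 1: Evaluate f(x).
f(1.471) = 1*1.471^2 - 3*1.471 + 1 = -1.2492
Step 2: Evaluate g(x).
g(1.471) = 5*1.471 - 12 = -4.645
Step 3: Compute Lagrangian.
L = -1.2492 + 7*-4.645 = -33.7642


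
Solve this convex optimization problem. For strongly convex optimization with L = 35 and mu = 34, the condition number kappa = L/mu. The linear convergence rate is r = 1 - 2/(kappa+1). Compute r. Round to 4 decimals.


Step 1: Compute the condition number.
kappa = L/mu = 35/34 = 1.0294
Step 2: Compute the convergence rate.
r = 1 - 2/(kappa + 1) = 1 - 2*mu/(L + mu) = (L - mu)/(L + mu) = 1/69 = 0.0145


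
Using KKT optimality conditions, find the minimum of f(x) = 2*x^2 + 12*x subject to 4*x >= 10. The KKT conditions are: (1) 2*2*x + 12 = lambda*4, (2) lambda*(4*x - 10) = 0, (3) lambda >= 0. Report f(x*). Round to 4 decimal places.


Step 1: Try lambda = 0 (constraint inactive).
x_unc = -12/(2*2) = -3.0
Check: 4*-3.0 = -12.0 < 10 -- violated!
Step 2: Constraint must be active: 4*x = 10
x* = 10/4 = 2.5
lambda = (2*2*2.5 + 12)/4 = 5.5
Step 3: Compute optimal value.
f(x*) = 2*2.5^2 + 12*2.5 = 42.5
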